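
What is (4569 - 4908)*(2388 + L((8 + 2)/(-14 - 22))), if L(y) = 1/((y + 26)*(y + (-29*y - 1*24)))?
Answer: -27361344609/33799 ≈ -8.0953e+5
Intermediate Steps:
L(y) = 1/((-24 - 28*y)*(26 + y)) (L(y) = 1/((26 + y)*(y + (-29*y - 24))) = 1/((26 + y)*(y + (-24 - 29*y))) = 1/((26 + y)*(-24 - 28*y)) = 1/((-24 - 28*y)*(26 + y)))
(4569 - 4908)*(2388 + L((8 + 2)/(-14 - 22))) = (4569 - 4908)*(2388 - 1/(624 + 28*((8 + 2)/(-14 - 22))² + 752*((8 + 2)/(-14 - 22)))) = -339*(2388 - 1/(624 + 28*(10/(-36))² + 752*(10/(-36)))) = -339*(2388 - 1/(624 + 28*(10*(-1/36))² + 752*(10*(-1/36)))) = -339*(2388 - 1/(624 + 28*(-5/18)² + 752*(-5/18))) = -339*(2388 - 1/(624 + 28*(25/324) - 1880/9)) = -339*(2388 - 1/(624 + 175/81 - 1880/9)) = -339*(2388 - 1/33799/81) = -339*(2388 - 1*81/33799) = -339*(2388 - 81/33799) = -339*80711931/33799 = -27361344609/33799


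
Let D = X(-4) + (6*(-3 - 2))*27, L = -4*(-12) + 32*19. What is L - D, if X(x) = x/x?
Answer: 1465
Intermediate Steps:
X(x) = 1
L = 656 (L = 48 + 608 = 656)
D = -809 (D = 1 + (6*(-3 - 2))*27 = 1 + (6*(-5))*27 = 1 - 30*27 = 1 - 810 = -809)
L - D = 656 - 1*(-809) = 656 + 809 = 1465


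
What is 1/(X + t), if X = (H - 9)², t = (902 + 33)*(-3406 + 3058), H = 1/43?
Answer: -1849/601478624 ≈ -3.0741e-6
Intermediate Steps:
H = 1/43 ≈ 0.023256
t = -325380 (t = 935*(-348) = -325380)
X = 148996/1849 (X = (1/43 - 9)² = (-386/43)² = 148996/1849 ≈ 80.582)
1/(X + t) = 1/(148996/1849 - 325380) = 1/(-601478624/1849) = -1849/601478624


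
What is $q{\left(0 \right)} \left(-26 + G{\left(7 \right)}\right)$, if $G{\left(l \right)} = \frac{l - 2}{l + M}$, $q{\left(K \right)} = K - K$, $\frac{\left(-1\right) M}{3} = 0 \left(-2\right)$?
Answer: $0$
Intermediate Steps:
$M = 0$ ($M = - 3 \cdot 0 \left(-2\right) = \left(-3\right) 0 = 0$)
$q{\left(K \right)} = 0$
$G{\left(l \right)} = \frac{-2 + l}{l}$ ($G{\left(l \right)} = \frac{l - 2}{l + 0} = \frac{-2 + l}{l}$)
$q{\left(0 \right)} \left(-26 + G{\left(7 \right)}\right) = 0 \left(-26 + \frac{-2 + 7}{7}\right) = 0 \left(-26 + \frac{1}{7} \cdot 5\right) = 0 \left(-26 + \frac{5}{7}\right) = 0 \left(- \frac{177}{7}\right) = 0$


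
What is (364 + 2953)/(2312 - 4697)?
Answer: -3317/2385 ≈ -1.3908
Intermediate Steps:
(364 + 2953)/(2312 - 4697) = 3317/(-2385) = 3317*(-1/2385) = -3317/2385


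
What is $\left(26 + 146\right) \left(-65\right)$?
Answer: $-11180$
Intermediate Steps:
$\left(26 + 146\right) \left(-65\right) = 172 \left(-65\right) = -11180$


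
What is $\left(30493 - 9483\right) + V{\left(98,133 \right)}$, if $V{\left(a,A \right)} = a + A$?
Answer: $21241$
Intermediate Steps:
$V{\left(a,A \right)} = A + a$
$\left(30493 - 9483\right) + V{\left(98,133 \right)} = \left(30493 - 9483\right) + \left(133 + 98\right) = 21010 + 231 = 21241$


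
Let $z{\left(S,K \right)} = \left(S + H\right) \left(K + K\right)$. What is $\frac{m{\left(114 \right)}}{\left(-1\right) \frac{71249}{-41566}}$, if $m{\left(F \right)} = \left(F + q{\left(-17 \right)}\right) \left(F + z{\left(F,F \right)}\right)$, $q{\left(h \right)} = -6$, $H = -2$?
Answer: $\frac{115146133200}{71249} \approx 1.6161 \cdot 10^{6}$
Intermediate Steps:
$z{\left(S,K \right)} = 2 K \left(-2 + S\right)$ ($z{\left(S,K \right)} = \left(S - 2\right) \left(K + K\right) = \left(-2 + S\right) 2 K = 2 K \left(-2 + S\right)$)
$m{\left(F \right)} = \left(-6 + F\right) \left(F + 2 F \left(-2 + F\right)\right)$ ($m{\left(F \right)} = \left(F - 6\right) \left(F + 2 F \left(-2 + F\right)\right) = \left(-6 + F\right) \left(F + 2 F \left(-2 + F\right)\right)$)
$\frac{m{\left(114 \right)}}{\left(-1\right) \frac{71249}{-41566}} = \frac{114 \left(18 - 1710 + 2 \cdot 114^{2}\right)}{\left(-1\right) \frac{71249}{-41566}} = \frac{114 \left(18 - 1710 + 2 \cdot 12996\right)}{\left(-1\right) 71249 \left(- \frac{1}{41566}\right)} = \frac{114 \left(18 - 1710 + 25992\right)}{\left(-1\right) \left(- \frac{71249}{41566}\right)} = \frac{114 \cdot 24300}{\frac{71249}{41566}} = 2770200 \cdot \frac{41566}{71249} = \frac{115146133200}{71249}$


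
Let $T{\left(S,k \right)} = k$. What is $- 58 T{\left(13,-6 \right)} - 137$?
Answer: $211$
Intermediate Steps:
$- 58 T{\left(13,-6 \right)} - 137 = \left(-58\right) \left(-6\right) - 137 = 348 - 137 = 211$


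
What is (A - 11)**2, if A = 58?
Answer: 2209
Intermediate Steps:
(A - 11)**2 = (58 - 11)**2 = 47**2 = 2209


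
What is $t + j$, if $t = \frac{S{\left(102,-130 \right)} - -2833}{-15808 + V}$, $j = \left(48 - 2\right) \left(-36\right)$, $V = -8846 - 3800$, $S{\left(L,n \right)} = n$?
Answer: $- \frac{47122527}{28454} \approx -1656.1$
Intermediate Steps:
$V = -12646$
$j = -1656$ ($j = 46 \left(-36\right) = -1656$)
$t = - \frac{2703}{28454}$ ($t = \frac{-130 - -2833}{-15808 - 12646} = \frac{-130 + \left(-4411 + 7244\right)}{-28454} = \left(-130 + 2833\right) \left(- \frac{1}{28454}\right) = 2703 \left(- \frac{1}{28454}\right) = - \frac{2703}{28454} \approx -0.094995$)
$t + j = - \frac{2703}{28454} - 1656 = - \frac{47122527}{28454}$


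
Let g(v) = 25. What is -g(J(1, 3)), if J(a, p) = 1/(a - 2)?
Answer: -25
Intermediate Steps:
J(a, p) = 1/(-2 + a)
-g(J(1, 3)) = -1*25 = -25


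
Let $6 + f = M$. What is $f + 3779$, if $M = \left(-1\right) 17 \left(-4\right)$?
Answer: $3841$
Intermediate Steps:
$M = 68$ ($M = \left(-17\right) \left(-4\right) = 68$)
$f = 62$ ($f = -6 + 68 = 62$)
$f + 3779 = 62 + 3779 = 3841$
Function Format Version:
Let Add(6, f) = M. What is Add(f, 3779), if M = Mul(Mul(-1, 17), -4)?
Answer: 3841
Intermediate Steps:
M = 68 (M = Mul(-17, -4) = 68)
f = 62 (f = Add(-6, 68) = 62)
Add(f, 3779) = Add(62, 3779) = 3841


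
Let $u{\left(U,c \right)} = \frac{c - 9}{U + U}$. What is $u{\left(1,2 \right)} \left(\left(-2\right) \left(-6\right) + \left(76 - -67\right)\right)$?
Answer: $- \frac{1085}{2} \approx -542.5$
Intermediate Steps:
$u{\left(U,c \right)} = \frac{-9 + c}{2 U}$
$u{\left(1,2 \right)} \left(\left(-2\right) \left(-6\right) + \left(76 - -67\right)\right) = \frac{-9 + 2}{2 \cdot 1} \left(\left(-2\right) \left(-6\right) + \left(76 - -67\right)\right) = \frac{1}{2} \cdot 1 \left(-7\right) \left(12 + \left(76 + 67\right)\right) = - \frac{7 \left(12 + 143\right)}{2} = \left(- \frac{7}{2}\right) 155 = - \frac{1085}{2}$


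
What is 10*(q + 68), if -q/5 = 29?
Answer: -770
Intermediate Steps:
q = -145 (q = -5*29 = -145)
10*(q + 68) = 10*(-145 + 68) = 10*(-77) = -770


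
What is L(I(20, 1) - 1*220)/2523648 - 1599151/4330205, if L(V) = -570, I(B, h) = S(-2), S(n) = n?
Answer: -673027073283/1821318864640 ≈ -0.36953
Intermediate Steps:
I(B, h) = -2
L(I(20, 1) - 1*220)/2523648 - 1599151/4330205 = -570/2523648 - 1599151/4330205 = -570*1/2523648 - 1599151*1/4330205 = -95/420608 - 1599151/4330205 = -673027073283/1821318864640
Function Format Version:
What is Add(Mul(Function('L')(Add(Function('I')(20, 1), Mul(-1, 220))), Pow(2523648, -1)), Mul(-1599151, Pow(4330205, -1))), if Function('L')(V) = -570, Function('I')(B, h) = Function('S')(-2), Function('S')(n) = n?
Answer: Rational(-673027073283, 1821318864640) ≈ -0.36953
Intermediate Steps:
Function('I')(B, h) = -2
Add(Mul(Function('L')(Add(Function('I')(20, 1), Mul(-1, 220))), Pow(2523648, -1)), Mul(-1599151, Pow(4330205, -1))) = Add(Mul(-570, Pow(2523648, -1)), Mul(-1599151, Pow(4330205, -1))) = Add(Mul(-570, Rational(1, 2523648)), Mul(-1599151, Rational(1, 4330205))) = Add(Rational(-95, 420608), Rational(-1599151, 4330205)) = Rational(-673027073283, 1821318864640)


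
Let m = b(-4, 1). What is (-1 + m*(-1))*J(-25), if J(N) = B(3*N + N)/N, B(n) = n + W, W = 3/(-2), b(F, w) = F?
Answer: 609/50 ≈ 12.180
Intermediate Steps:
W = -3/2 (W = 3*(-1/2) = -3/2 ≈ -1.5000)
m = -4
B(n) = -3/2 + n (B(n) = n - 3/2 = -3/2 + n)
J(N) = (-3/2 + 4*N)/N (J(N) = (-3/2 + (3*N + N))/N = (-3/2 + 4*N)/N)
(-1 + m*(-1))*J(-25) = (-1 - 4*(-1))*(4 - 3/2/(-25)) = (-1 + 4)*(4 - 3/2*(-1/25)) = 3*(4 + 3/50) = 3*(203/50) = 609/50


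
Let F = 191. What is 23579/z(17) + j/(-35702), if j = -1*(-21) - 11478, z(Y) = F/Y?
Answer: 14313085073/6819082 ≈ 2099.0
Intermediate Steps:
z(Y) = 191/Y
j = -11457 (j = 21 - 11478 = -11457)
23579/z(17) + j/(-35702) = 23579/((191/17)) - 11457/(-35702) = 23579/((191*(1/17))) - 11457*(-1/35702) = 23579/(191/17) + 11457/35702 = 23579*(17/191) + 11457/35702 = 400843/191 + 11457/35702 = 14313085073/6819082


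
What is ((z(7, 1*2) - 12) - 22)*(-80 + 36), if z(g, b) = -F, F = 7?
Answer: 1804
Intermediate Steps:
z(g, b) = -7 (z(g, b) = -1*7 = -7)
((z(7, 1*2) - 12) - 22)*(-80 + 36) = ((-7 - 12) - 22)*(-80 + 36) = (-19 - 22)*(-44) = -41*(-44) = 1804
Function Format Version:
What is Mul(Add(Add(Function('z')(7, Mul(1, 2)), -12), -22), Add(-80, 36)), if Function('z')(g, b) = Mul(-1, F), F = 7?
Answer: 1804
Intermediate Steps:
Function('z')(g, b) = -7 (Function('z')(g, b) = Mul(-1, 7) = -7)
Mul(Add(Add(Function('z')(7, Mul(1, 2)), -12), -22), Add(-80, 36)) = Mul(Add(Add(-7, -12), -22), Add(-80, 36)) = Mul(Add(-19, -22), -44) = Mul(-41, -44) = 1804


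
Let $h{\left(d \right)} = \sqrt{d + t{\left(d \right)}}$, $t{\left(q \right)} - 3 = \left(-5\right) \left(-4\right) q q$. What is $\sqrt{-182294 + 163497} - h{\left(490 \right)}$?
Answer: $- \sqrt{4802493} + i \sqrt{18797} \approx -2191.5 + 137.1 i$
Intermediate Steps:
$t{\left(q \right)} = 3 + 20 q^{2}$ ($t{\left(q \right)} = 3 + \left(-5\right) \left(-4\right) q q = 3 + 20 q^{2}$)
$h{\left(d \right)} = \sqrt{3 + d + 20 d^{2}}$ ($h{\left(d \right)} = \sqrt{d + \left(3 + 20 d^{2}\right)} = \sqrt{3 + d + 20 d^{2}}$)
$\sqrt{-182294 + 163497} - h{\left(490 \right)} = \sqrt{-182294 + 163497} - \sqrt{3 + 490 + 20 \cdot 490^{2}} = \sqrt{-18797} - \sqrt{3 + 490 + 20 \cdot 240100} = i \sqrt{18797} - \sqrt{3 + 490 + 4802000} = i \sqrt{18797} - \sqrt{4802493} = - \sqrt{4802493} + i \sqrt{18797}$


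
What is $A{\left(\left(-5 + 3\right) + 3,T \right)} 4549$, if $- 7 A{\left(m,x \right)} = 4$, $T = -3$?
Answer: $- \frac{18196}{7} \approx -2599.4$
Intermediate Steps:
$A{\left(m,x \right)} = - \frac{4}{7}$ ($A{\left(m,x \right)} = \left(- \frac{1}{7}\right) 4 = - \frac{4}{7}$)
$A{\left(\left(-5 + 3\right) + 3,T \right)} 4549 = \left(- \frac{4}{7}\right) 4549 = - \frac{18196}{7}$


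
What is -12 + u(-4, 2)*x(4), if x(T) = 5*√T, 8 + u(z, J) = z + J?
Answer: -112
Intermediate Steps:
u(z, J) = -8 + J + z (u(z, J) = -8 + (z + J) = -8 + (J + z) = -8 + J + z)
-12 + u(-4, 2)*x(4) = -12 + (-8 + 2 - 4)*(5*√4) = -12 - 50*2 = -12 - 10*10 = -12 - 100 = -112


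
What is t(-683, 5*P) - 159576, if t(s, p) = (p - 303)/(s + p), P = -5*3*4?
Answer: -156862605/983 ≈ -1.5958e+5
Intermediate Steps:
P = -60 (P = -15*4 = -60)
t(s, p) = (-303 + p)/(p + s)
t(-683, 5*P) - 159576 = (-303 + 5*(-60))/(5*(-60) - 683) - 159576 = (-303 - 300)/(-300 - 683) - 159576 = -603/(-983) - 159576 = -1/983*(-603) - 159576 = 603/983 - 159576 = -156862605/983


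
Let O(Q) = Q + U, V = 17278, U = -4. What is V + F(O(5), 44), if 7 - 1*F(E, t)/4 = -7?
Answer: 17334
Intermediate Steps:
O(Q) = -4 + Q (O(Q) = Q - 4 = -4 + Q)
F(E, t) = 56 (F(E, t) = 28 - 4*(-7) = 28 + 28 = 56)
V + F(O(5), 44) = 17278 + 56 = 17334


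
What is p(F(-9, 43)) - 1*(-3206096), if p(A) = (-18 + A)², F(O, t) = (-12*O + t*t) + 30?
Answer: 7083057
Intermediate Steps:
F(O, t) = 30 + t² - 12*O (F(O, t) = (-12*O + t²) + 30 = (t² - 12*O) + 30 = 30 + t² - 12*O)
p(F(-9, 43)) - 1*(-3206096) = (-18 + (30 + 43² - 12*(-9)))² - 1*(-3206096) = (-18 + (30 + 1849 + 108))² + 3206096 = (-18 + 1987)² + 3206096 = 1969² + 3206096 = 3876961 + 3206096 = 7083057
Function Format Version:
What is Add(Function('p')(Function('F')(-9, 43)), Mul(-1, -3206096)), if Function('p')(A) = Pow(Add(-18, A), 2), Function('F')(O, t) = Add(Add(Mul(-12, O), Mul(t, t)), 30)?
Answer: 7083057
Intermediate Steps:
Function('F')(O, t) = Add(30, Pow(t, 2), Mul(-12, O)) (Function('F')(O, t) = Add(Add(Mul(-12, O), Pow(t, 2)), 30) = Add(Add(Pow(t, 2), Mul(-12, O)), 30) = Add(30, Pow(t, 2), Mul(-12, O)))
Add(Function('p')(Function('F')(-9, 43)), Mul(-1, -3206096)) = Add(Pow(Add(-18, Add(30, Pow(43, 2), Mul(-12, -9))), 2), Mul(-1, -3206096)) = Add(Pow(Add(-18, Add(30, 1849, 108)), 2), 3206096) = Add(Pow(Add(-18, 1987), 2), 3206096) = Add(Pow(1969, 2), 3206096) = Add(3876961, 3206096) = 7083057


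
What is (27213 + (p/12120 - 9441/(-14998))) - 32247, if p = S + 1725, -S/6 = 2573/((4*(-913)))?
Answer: -3354702325221/666511120 ≈ -5033.2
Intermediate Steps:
S = 93/22 (S = -15438/(4*(-913)) = -15438/(-3652) = -15438*(-1)/3652 = -6*(-31/44) = 93/22 ≈ 4.2273)
p = 38043/22 (p = 93/22 + 1725 = 38043/22 ≈ 1729.2)
(27213 + (p/12120 - 9441/(-14998))) - 32247 = (27213 + ((38043/22)/12120 - 9441/(-14998))) - 32247 = (27213 + ((38043/22)*(1/12120) - 9441*(-1/14998))) - 32247 = (27213 + (12681/88880 + 9441/14998)) - 32247 = (27213 + 514652859/666511120) - 32247 = 18138281761419/666511120 - 32247 = -3354702325221/666511120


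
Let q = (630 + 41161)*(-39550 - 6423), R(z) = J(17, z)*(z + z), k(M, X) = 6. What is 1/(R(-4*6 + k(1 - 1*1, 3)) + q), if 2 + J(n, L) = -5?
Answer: -1/1921257391 ≈ -5.2049e-10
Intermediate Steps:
J(n, L) = -7 (J(n, L) = -2 - 5 = -7)
R(z) = -14*z (R(z) = -7*(z + z) = -14*z)
q = -1921257643 (q = 41791*(-45973) = -1921257643)
1/(R(-4*6 + k(1 - 1*1, 3)) + q) = 1/(-14*(-4*6 + 6) - 1921257643) = 1/(-14*(-24 + 6) - 1921257643) = 1/(-14*(-18) - 1921257643) = 1/(252 - 1921257643) = 1/(-1921257391) = -1/1921257391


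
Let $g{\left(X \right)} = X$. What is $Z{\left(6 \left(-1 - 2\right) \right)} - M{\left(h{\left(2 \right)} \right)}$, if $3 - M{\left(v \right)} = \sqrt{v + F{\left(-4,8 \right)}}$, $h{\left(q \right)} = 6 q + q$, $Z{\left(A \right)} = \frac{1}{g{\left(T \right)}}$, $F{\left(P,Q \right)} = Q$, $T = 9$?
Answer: $- \frac{26}{9} + \sqrt{22} \approx 1.8015$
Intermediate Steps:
$Z{\left(A \right)} = \frac{1}{9}$
$h{\left(q \right)} = 7 q$
$M{\left(v \right)} = 3 - \sqrt{8 + v}$ ($M{\left(v \right)} = 3 - \sqrt{v + 8} = 3 - \sqrt{8 + v}$)
$Z{\left(6 \left(-1 - 2\right) \right)} - M{\left(h{\left(2 \right)} \right)} = \frac{1}{9} - \left(3 - \sqrt{8 + 7 \cdot 2}\right) = \frac{1}{9} - \left(3 - \sqrt{8 + 14}\right) = \frac{1}{9} - \left(3 - \sqrt{22}\right) = - \frac{26}{9} + \sqrt{22}$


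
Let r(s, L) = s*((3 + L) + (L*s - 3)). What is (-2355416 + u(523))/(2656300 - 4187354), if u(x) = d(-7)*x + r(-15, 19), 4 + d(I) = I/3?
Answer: 7064215/4593162 ≈ 1.5380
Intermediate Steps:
r(s, L) = s*(L + L*s) (r(s, L) = s*((3 + L) + (-3 + L*s)) = s*(L + L*s))
d(I) = -4 + I/3
u(x) = 3990 - 19*x/3 (u(x) = (-4 + (⅓)*(-7))*x + 19*(-15)*(1 - 15) = (-4 - 7/3)*x + 19*(-15)*(-14) = -19*x/3 + 3990 = 3990 - 19*x/3)
(-2355416 + u(523))/(2656300 - 4187354) = (-2355416 + (3990 - 19/3*523))/(2656300 - 4187354) = (-2355416 + (3990 - 9937/3))/(-1531054) = (-2355416 + 2033/3)*(-1/1531054) = -7064215/3*(-1/1531054) = 7064215/4593162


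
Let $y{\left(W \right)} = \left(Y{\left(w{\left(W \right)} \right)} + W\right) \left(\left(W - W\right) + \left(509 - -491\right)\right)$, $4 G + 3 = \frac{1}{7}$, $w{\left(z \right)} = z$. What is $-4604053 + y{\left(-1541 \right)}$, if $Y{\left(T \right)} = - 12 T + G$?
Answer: $\frac{86423629}{7} \approx 1.2346 \cdot 10^{7}$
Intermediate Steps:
$G = - \frac{5}{7}$ ($G = - \frac{3}{4} + \frac{1}{4 \cdot 7} = - \frac{3}{4} + \frac{1}{4} \cdot \frac{1}{7} = - \frac{3}{4} + \frac{1}{28} = - \frac{5}{7} \approx -0.71429$)
$Y{\left(T \right)} = - \frac{5}{7} - 12 T$ ($Y{\left(T \right)} = - 12 T - \frac{5}{7} = - \frac{5}{7} - 12 T$)
$y{\left(W \right)} = - \frac{5000}{7} - 11000 W$ ($y{\left(W \right)} = \left(\left(- \frac{5}{7} - 12 W\right) + W\right) \left(\left(W - W\right) + \left(509 - -491\right)\right) = \left(- \frac{5}{7} - 11 W\right) \left(0 + \left(509 + 491\right)\right) = \left(- \frac{5}{7} - 11 W\right) \left(0 + 1000\right) = \left(- \frac{5}{7} - 11 W\right) 1000 = - \frac{5000}{7} - 11000 W$)
$-4604053 + y{\left(-1541 \right)} = -4604053 - - \frac{118652000}{7} = -4604053 + \left(- \frac{5000}{7} + 16951000\right) = -4604053 + \frac{118652000}{7} = \frac{86423629}{7}$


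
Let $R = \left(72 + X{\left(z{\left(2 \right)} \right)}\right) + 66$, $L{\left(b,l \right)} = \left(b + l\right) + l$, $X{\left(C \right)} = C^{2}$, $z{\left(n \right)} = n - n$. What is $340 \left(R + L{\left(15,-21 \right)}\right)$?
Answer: $37740$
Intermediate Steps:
$z{\left(n \right)} = 0$
$L{\left(b,l \right)} = b + 2 l$
$R = 138$ ($R = \left(72 + 0^{2}\right) + 66 = \left(72 + 0\right) + 66 = 72 + 66 = 138$)
$340 \left(R + L{\left(15,-21 \right)}\right) = 340 \left(138 + \left(15 + 2 \left(-21\right)\right)\right) = 340 \left(138 + \left(15 - 42\right)\right) = 340 \left(138 - 27\right) = 340 \cdot 111 = 37740$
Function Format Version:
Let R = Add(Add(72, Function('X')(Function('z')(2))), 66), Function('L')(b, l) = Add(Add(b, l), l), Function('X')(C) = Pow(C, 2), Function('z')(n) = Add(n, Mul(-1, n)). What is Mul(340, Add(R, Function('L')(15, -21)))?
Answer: 37740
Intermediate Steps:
Function('z')(n) = 0
Function('L')(b, l) = Add(b, Mul(2, l))
R = 138 (R = Add(Add(72, Pow(0, 2)), 66) = Add(Add(72, 0), 66) = Add(72, 66) = 138)
Mul(340, Add(R, Function('L')(15, -21))) = Mul(340, Add(138, Add(15, Mul(2, -21)))) = Mul(340, Add(138, Add(15, -42))) = Mul(340, Add(138, -27)) = Mul(340, 111) = 37740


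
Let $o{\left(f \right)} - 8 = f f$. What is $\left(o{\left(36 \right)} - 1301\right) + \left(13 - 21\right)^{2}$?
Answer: $67$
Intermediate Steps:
$o{\left(f \right)} = 8 + f^{2}$ ($o{\left(f \right)} = 8 + f f = 8 + f^{2}$)
$\left(o{\left(36 \right)} - 1301\right) + \left(13 - 21\right)^{2} = \left(\left(8 + 36^{2}\right) - 1301\right) + \left(13 - 21\right)^{2} = \left(\left(8 + 1296\right) - 1301\right) + \left(13 - 21\right)^{2} = \left(1304 - 1301\right) + \left(-8\right)^{2} = 3 + 64 = 67$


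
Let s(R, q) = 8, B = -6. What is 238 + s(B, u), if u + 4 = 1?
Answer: 246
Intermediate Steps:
u = -3 (u = -4 + 1 = -3)
238 + s(B, u) = 238 + 8 = 246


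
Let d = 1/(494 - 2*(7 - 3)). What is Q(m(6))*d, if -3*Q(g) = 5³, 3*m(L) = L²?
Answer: -125/1458 ≈ -0.085734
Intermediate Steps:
d = 1/486 (d = 1/(494 - 2*4) = 1/(494 - 8) = 1/486 ≈ 0.0020576)
m(L) = L²/3
Q(g) = -125/3 (Q(g) = -⅓*5³ = -⅓*125 = -125/3)
Q(m(6))*d = -125/3*1/486 = -125/1458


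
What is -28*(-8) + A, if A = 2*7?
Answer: 238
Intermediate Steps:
A = 14
-28*(-8) + A = -28*(-8) + 14 = 224 + 14 = 238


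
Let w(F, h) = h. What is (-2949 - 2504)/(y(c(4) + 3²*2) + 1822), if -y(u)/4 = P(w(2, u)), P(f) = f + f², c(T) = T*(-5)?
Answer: -5453/1814 ≈ -3.0061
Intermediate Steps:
c(T) = -5*T
y(u) = -4*u*(1 + u)
(-2949 - 2504)/(y(c(4) + 3²*2) + 1822) = (-2949 - 2504)/(-4*(-5*4 + 3²*2)*(1 + (-5*4 + 3²*2)) + 1822) = -5453/(-4*(-20 + 9*2)*(1 + (-20 + 9*2)) + 1822) = -5453/(-4*(-20 + 18)*(1 + (-20 + 18)) + 1822) = -5453/(-4*(-2)*(1 - 2) + 1822) = -5453/(-4*(-2)*(-1) + 1822) = -5453/(-8 + 1822) = -5453/1814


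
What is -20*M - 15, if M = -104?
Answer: 2065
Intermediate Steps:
-20*M - 15 = -20*(-104) - 15 = 2080 - 15 = 2065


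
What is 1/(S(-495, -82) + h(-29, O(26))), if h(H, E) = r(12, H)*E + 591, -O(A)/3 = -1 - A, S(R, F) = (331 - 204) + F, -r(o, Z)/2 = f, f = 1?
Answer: 1/474 ≈ 0.0021097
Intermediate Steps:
r(o, Z) = -2 (r(o, Z) = -2*1 = -2)
S(R, F) = 127 + F
O(A) = 3 + 3*A (O(A) = -3*(-1 - A) = 3 + 3*A)
h(H, E) = 591 - 2*E (h(H, E) = -2*E + 591 = 591 - 2*E)
1/(S(-495, -82) + h(-29, O(26))) = 1/((127 - 82) + (591 - 2*(3 + 3*26))) = 1/(45 + (591 - 2*(3 + 78))) = 1/(45 + (591 - 2*81)) = 1/(45 + (591 - 162)) = 1/(45 + 429) = 1/474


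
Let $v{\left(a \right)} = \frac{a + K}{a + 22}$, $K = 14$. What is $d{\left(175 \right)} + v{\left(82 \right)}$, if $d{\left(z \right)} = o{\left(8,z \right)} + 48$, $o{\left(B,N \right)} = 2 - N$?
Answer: $- \frac{1613}{13} \approx -124.08$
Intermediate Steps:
$d{\left(z \right)} = 50 - z$ ($d{\left(z \right)} = \left(2 - z\right) + 48 = 50 - z$)
$v{\left(a \right)} = \frac{14 + a}{22 + a}$ ($v{\left(a \right)} = \frac{a + 14}{a + 22} = \frac{14 + a}{22 + a}$)
$d{\left(175 \right)} + v{\left(82 \right)} = \left(50 - 175\right) + \frac{14 + 82}{22 + 82} = \left(50 - 175\right) + \frac{1}{104} \cdot 96 = -125 + \frac{1}{104} \cdot 96 = -125 + \frac{12}{13} = - \frac{1613}{13}$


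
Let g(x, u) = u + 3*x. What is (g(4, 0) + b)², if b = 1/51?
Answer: 375769/2601 ≈ 144.47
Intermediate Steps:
b = 1/51 ≈ 0.019608
(g(4, 0) + b)² = ((0 + 3*4) + 1/51)² = ((0 + 12) + 1/51)² = (12 + 1/51)² = (613/51)² = 375769/2601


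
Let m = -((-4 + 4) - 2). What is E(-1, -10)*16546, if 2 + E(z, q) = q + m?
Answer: -165460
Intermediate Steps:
m = 2 (m = -(0 - 2) = -1*(-2) = 2)
E(z, q) = q (E(z, q) = -2 + (q + 2) = -2 + (2 + q) = q)
E(-1, -10)*16546 = -10*16546 = -165460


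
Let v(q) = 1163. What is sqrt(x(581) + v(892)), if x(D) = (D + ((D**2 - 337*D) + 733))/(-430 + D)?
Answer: sqrt(48122341)/151 ≈ 45.941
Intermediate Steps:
x(D) = (733 + D**2 - 336*D)/(-430 + D) (x(D) = (D + (733 + D**2 - 337*D))/(-430 + D) = (733 + D**2 - 336*D)/(-430 + D))
sqrt(x(581) + v(892)) = sqrt((733 + 581**2 - 336*581)/(-430 + 581) + 1163) = sqrt((733 + 337561 - 195216)/151 + 1163) = sqrt((1/151)*143078 + 1163) = sqrt(143078/151 + 1163) = sqrt(318691/151) = sqrt(48122341)/151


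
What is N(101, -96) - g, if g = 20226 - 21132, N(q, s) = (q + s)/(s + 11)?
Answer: 15401/17 ≈ 905.94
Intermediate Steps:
N(q, s) = (q + s)/(11 + s)
g = -906
N(101, -96) - g = (101 - 96)/(11 - 96) - 1*(-906) = 5/(-85) + 906 = -1/85*5 + 906 = -1/17 + 906 = 15401/17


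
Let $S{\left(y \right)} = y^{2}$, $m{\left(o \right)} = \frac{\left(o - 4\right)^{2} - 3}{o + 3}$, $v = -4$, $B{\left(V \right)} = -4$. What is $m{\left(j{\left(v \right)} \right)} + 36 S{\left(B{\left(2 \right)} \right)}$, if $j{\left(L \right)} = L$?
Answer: $515$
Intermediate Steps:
$m{\left(o \right)} = \frac{-3 + \left(-4 + o\right)^{2}}{3 + o}$ ($m{\left(o \right)} = \frac{\left(-4 + o\right)^{2} - 3}{3 + o} = \frac{-3 + \left(-4 + o\right)^{2}}{3 + o}$)
$m{\left(j{\left(v \right)} \right)} + 36 S{\left(B{\left(2 \right)} \right)} = \frac{-3 + \left(-4 - 4\right)^{2}}{3 - 4} + 36 \left(-4\right)^{2} = \frac{-3 + \left(-8\right)^{2}}{-1} + 36 \cdot 16 = - (-3 + 64) + 576 = \left(-1\right) 61 + 576 = -61 + 576 = 515$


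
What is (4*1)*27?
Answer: 108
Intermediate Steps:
(4*1)*27 = 4*27 = 108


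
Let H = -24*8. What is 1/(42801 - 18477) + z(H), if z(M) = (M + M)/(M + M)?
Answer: 24325/24324 ≈ 1.0000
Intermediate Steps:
H = -192
z(M) = 1 (z(M) = (2*M)/((2*M)) = (2*M)*(1/(2*M)) = 1)
1/(42801 - 18477) + z(H) = 1/(42801 - 18477) + 1 = 1/24324 + 1 = 24325/24324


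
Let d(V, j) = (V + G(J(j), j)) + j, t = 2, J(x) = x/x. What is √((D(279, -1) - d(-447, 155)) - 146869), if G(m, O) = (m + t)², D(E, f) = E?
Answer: I*√146307 ≈ 382.5*I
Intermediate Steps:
J(x) = 1
G(m, O) = (2 + m)² (G(m, O) = (m + 2)² = (2 + m)²)
d(V, j) = 9 + V + j (d(V, j) = (V + (2 + 1)²) + j = (V + 3²) + j = (V + 9) + j = (9 + V) + j = 9 + V + j)
√((D(279, -1) - d(-447, 155)) - 146869) = √((279 - (9 - 447 + 155)) - 146869) = √((279 - 1*(-283)) - 146869) = √((279 + 283) - 146869) = √(562 - 146869) = √(-146307) = I*√146307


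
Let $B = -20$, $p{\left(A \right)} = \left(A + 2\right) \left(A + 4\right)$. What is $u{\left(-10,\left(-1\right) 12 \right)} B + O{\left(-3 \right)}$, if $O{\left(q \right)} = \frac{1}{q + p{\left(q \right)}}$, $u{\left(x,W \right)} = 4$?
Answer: $- \frac{321}{4} \approx -80.25$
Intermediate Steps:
$p{\left(A \right)} = \left(2 + A\right) \left(4 + A\right)$
$O{\left(q \right)} = \frac{1}{8 + q^{2} + 7 q}$ ($O{\left(q \right)} = \frac{1}{q + \left(8 + q^{2} + 6 q\right)} = \frac{1}{8 + q^{2} + 7 q}$)
$u{\left(-10,\left(-1\right) 12 \right)} B + O{\left(-3 \right)} = 4 \left(-20\right) + \frac{1}{8 + \left(-3\right)^{2} + 7 \left(-3\right)} = -80 + \frac{1}{8 + 9 - 21} = -80 + \frac{1}{-4} = -80 - \frac{1}{4} = - \frac{321}{4}$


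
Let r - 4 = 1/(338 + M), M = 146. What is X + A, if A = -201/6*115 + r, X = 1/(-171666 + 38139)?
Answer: -248717138155/64627068 ≈ -3848.5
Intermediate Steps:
X = -1/133527 (X = 1/(-133527) = -1/133527 ≈ -7.4891e-6)
r = 1937/484 (r = 4 + 1/(338 + 146) = 4 + 1/484 = 1937/484 ≈ 4.0021)
A = -1862673/484 (A = -201/6*115 + 1937/484 = -201*⅙*115 + 1937/484 = -67/2*115 + 1937/484 = -7705/2 + 1937/484 = -1862673/484 ≈ -3848.5)
X + A = -1/133527 - 1862673/484 = -248717138155/64627068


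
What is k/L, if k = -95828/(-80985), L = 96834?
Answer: 47914/3921050745 ≈ 1.2220e-5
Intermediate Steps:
k = 95828/80985 (k = -95828*(-1/80985) = 95828/80985 ≈ 1.1833)
k/L = (95828/80985)/96834 = (95828/80985)*(1/96834) = 47914/3921050745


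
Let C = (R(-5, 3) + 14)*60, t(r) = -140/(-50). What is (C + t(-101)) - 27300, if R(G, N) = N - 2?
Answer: -131986/5 ≈ -26397.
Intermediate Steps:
t(r) = 14/5 (t(r) = -140*(-1/50) = 14/5)
R(G, N) = -2 + N
C = 900 (C = ((-2 + 3) + 14)*60 = (1 + 14)*60 = 15*60 = 900)
(C + t(-101)) - 27300 = (900 + 14/5) - 27300 = 4514/5 - 27300 = -131986/5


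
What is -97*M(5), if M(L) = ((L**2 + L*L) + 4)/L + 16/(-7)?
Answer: -28906/35 ≈ -825.89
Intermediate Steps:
M(L) = -16/7 + (4 + 2*L**2)/L (M(L) = ((L**2 + L**2) + 4)/L + 16*(-1/7) = (2*L**2 + 4)/L - 16/7 = (4 + 2*L**2)/L - 16/7 = -16/7 + (4 + 2*L**2)/L)
-97*M(5) = -97*(-16/7 + 2*5 + 4/5) = -97*(-16/7 + 10 + 4*(1/5)) = -97*(-16/7 + 10 + 4/5) = -97*298/35 = -28906/35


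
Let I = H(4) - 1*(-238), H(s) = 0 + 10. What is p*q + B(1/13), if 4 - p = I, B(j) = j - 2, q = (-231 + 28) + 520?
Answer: -1005549/13 ≈ -77350.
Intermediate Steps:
H(s) = 10
I = 248 (I = 10 - 1*(-238) = 10 + 238 = 248)
q = 317 (q = -203 + 520 = 317)
B(j) = -2 + j
p = -244 (p = 4 - 1*248 = 4 - 248 = -244)
p*q + B(1/13) = -244*317 + (-2 + 1/13) = -77348 + (-2 + 1/13) = -77348 - 25/13 = -1005549/13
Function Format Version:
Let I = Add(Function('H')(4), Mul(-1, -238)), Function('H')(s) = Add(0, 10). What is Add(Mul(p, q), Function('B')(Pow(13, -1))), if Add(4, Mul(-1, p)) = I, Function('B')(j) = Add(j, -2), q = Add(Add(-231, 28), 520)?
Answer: Rational(-1005549, 13) ≈ -77350.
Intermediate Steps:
Function('H')(s) = 10
I = 248 (I = Add(10, Mul(-1, -238)) = Add(10, 238) = 248)
q = 317 (q = Add(-203, 520) = 317)
Function('B')(j) = Add(-2, j)
p = -244 (p = Add(4, Mul(-1, 248)) = Add(4, -248) = -244)
Add(Mul(p, q), Function('B')(Pow(13, -1))) = Add(Mul(-244, 317), Add(-2, Pow(13, -1))) = Add(-77348, Add(-2, Rational(1, 13))) = Add(-77348, Rational(-25, 13)) = Rational(-1005549, 13)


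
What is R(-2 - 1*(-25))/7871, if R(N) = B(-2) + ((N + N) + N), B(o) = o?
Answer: 67/7871 ≈ 0.0085123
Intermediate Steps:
R(N) = -2 + 3*N (R(N) = -2 + ((N + N) + N) = -2 + (2*N + N) = -2 + 3*N)
R(-2 - 1*(-25))/7871 = (-2 + 3*(-2 - 1*(-25)))/7871 = (-2 + 3*(-2 + 25))*(1/7871) = (-2 + 3*23)*(1/7871) = (-2 + 69)*(1/7871) = 67*(1/7871) = 67/7871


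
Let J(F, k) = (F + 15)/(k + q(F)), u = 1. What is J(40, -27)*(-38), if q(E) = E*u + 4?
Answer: -2090/17 ≈ -122.94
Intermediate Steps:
q(E) = 4 + E (q(E) = E*1 + 4 = E + 4 = 4 + E)
J(F, k) = (15 + F)/(4 + F + k) (J(F, k) = (F + 15)/(k + (4 + F)) = (15 + F)/(4 + F + k))
J(40, -27)*(-38) = ((15 + 40)/(4 + 40 - 27))*(-38) = (55/17)*(-38) = -2090/17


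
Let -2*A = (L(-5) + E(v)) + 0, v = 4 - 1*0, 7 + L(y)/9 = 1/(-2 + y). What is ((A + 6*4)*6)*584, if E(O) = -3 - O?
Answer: 1462920/7 ≈ 2.0899e+5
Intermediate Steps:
L(y) = -63 + 9/(-2 + y)
v = 4 (v = 4 + 0 = 4)
A = 499/14 (A = -((9*(15 - 7*(-5))/(-2 - 5) + (-3 - 1*4)) + 0)/2 = -((9*(15 + 35)/(-7) + (-3 - 4)) + 0)/2 = -((9*(-⅐)*50 - 7) + 0)/2 = -((-450/7 - 7) + 0)/2 = -(-499/7 + 0)/2 = -½*(-499/7) = 499/14 ≈ 35.643)
((A + 6*4)*6)*584 = ((499/14 + 6*4)*6)*584 = ((499/14 + 24)*6)*584 = ((835/14)*6)*584 = (2505/7)*584 = 1462920/7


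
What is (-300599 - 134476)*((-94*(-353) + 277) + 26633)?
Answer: -26144526900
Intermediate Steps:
(-300599 - 134476)*((-94*(-353) + 277) + 26633) = -435075*((33182 + 277) + 26633) = -435075*(33459 + 26633) = -435075*60092 = -26144526900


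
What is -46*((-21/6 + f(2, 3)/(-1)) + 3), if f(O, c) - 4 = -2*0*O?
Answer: 207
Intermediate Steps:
f(O, c) = 4 (f(O, c) = 4 - 2*0*O = 4 - 0*O = 4 - 1*0 = 4 + 0 = 4)
-46*((-21/6 + f(2, 3)/(-1)) + 3) = -46*((-21/6 + 4/(-1)) + 3) = -46*((-21*⅙ + 4*(-1)) + 3) = -46*((-7/2 - 4) + 3) = -46*(-15/2 + 3) = -46*(-9/2) = 207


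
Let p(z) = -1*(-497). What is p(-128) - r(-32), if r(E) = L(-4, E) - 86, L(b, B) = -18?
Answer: 601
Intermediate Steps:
p(z) = 497
r(E) = -104 (r(E) = -18 - 86 = -104)
p(-128) - r(-32) = 497 - 1*(-104) = 497 + 104 = 601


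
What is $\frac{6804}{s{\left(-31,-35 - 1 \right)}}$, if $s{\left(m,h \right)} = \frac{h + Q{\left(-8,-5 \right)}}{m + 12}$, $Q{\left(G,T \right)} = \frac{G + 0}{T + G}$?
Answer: $\frac{420147}{115} \approx 3653.5$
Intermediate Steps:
$Q{\left(G,T \right)} = \frac{G}{G + T}$
$s{\left(m,h \right)} = \frac{\frac{8}{13} + h}{12 + m}$ ($s{\left(m,h \right)} = \frac{h - \frac{8}{-8 - 5}}{m + 12} = \frac{h - \frac{8}{-13}}{12 + m} = \frac{h - - \frac{8}{13}}{12 + m} = \frac{h + \frac{8}{13}}{12 + m} = \frac{\frac{8}{13} + h}{12 + m}$)
$\frac{6804}{s{\left(-31,-35 - 1 \right)}} = \frac{6804}{\frac{1}{12 - 31} \left(\frac{8}{13} - 36\right)} = \frac{6804}{\frac{1}{-19} \left(\frac{8}{13} - 36\right)} = \frac{6804}{\left(- \frac{1}{19}\right) \left(- \frac{460}{13}\right)} = \frac{6804}{\frac{460}{247}} = 6804 \cdot \frac{247}{460} = \frac{420147}{115}$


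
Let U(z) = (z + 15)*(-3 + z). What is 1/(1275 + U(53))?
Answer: 1/4675 ≈ 0.00021390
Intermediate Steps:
U(z) = (-3 + z)*(15 + z) (U(z) = (15 + z)*(-3 + z) = (-3 + z)*(15 + z))
1/(1275 + U(53)) = 1/(1275 + (-45 + 53**2 + 12*53)) = 1/(1275 + (-45 + 2809 + 636)) = 1/(1275 + 3400) = 1/4675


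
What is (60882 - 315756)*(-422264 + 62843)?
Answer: 91607067954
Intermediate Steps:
(60882 - 315756)*(-422264 + 62843) = -254874*(-359421) = 91607067954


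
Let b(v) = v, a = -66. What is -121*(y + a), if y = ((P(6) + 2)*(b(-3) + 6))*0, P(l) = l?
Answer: 7986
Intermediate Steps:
y = 0 (y = ((6 + 2)*(-3 + 6))*0 = (8*3)*0 = 24*0 = 0)
-121*(y + a) = -121*(0 - 66) = -121*(-66) = 7986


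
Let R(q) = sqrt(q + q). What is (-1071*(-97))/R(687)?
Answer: 34629*sqrt(1374)/458 ≈ 2802.6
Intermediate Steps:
R(q) = sqrt(2)*sqrt(q) (R(q) = sqrt(2*q) = sqrt(2)*sqrt(q))
(-1071*(-97))/R(687) = (-1071*(-97))/((sqrt(2)*sqrt(687))) = 103887/(sqrt(1374)) = 103887*(sqrt(1374)/1374) = 34629*sqrt(1374)/458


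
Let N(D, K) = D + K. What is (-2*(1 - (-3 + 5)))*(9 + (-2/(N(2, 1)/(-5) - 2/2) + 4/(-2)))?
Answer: 33/2 ≈ 16.500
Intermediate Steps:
(-2*(1 - (-3 + 5)))*(9 + (-2/(N(2, 1)/(-5) - 2/2) + 4/(-2))) = (-2*(1 - (-3 + 5)))*(9 + (-2/((2 + 1)/(-5) - 2/2) + 4/(-2))) = (-2*(1 - 1*2))*(9 + (-2/(3*(-⅕) - 2*½) + 4*(-½))) = (-2*(1 - 2))*(9 + (-2/(-⅗ - 1) - 2)) = (-2*(-1))*(9 + (-2/(-8/5) - 2)) = 2*(9 + (-2*(-5/8) - 2)) = 2*(9 + (5/4 - 2)) = 2*(9 - ¾) = 2*(33/4) = 33/2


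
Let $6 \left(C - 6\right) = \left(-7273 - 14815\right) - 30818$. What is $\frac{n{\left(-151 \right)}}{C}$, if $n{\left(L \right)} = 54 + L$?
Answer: $\frac{291}{26435} \approx 0.011008$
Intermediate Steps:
$C = - \frac{26435}{3}$ ($C = 6 + \frac{\left(-7273 - 14815\right) - 30818}{6} = 6 + \frac{-22088 - 30818}{6} = 6 + \frac{1}{6} \left(-52906\right) = 6 - \frac{26453}{3} = - \frac{26435}{3} \approx -8811.7$)
$\frac{n{\left(-151 \right)}}{C} = \frac{54 - 151}{- \frac{26435}{3}} = \left(-97\right) \left(- \frac{3}{26435}\right) = \frac{291}{26435}$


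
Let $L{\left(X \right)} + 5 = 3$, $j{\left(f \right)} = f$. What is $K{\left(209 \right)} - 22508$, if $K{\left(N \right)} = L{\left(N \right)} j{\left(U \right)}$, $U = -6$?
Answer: $-22496$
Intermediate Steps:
$L{\left(X \right)} = -2$ ($L{\left(X \right)} = -5 + 3 = -2$)
$K{\left(N \right)} = 12$ ($K{\left(N \right)} = \left(-2\right) \left(-6\right) = 12$)
$K{\left(209 \right)} - 22508 = 12 - 22508 = -22496$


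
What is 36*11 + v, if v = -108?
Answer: 288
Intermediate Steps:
36*11 + v = 36*11 - 108 = 396 - 108 = 288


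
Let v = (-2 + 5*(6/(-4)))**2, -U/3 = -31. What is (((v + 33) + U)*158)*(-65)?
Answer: -4441775/2 ≈ -2.2209e+6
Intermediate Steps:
U = 93 (U = -3*(-31) = 93)
v = 361/4 (v = (-2 + 5*(6*(-1/4)))**2 = (-2 + 5*(-3/2))**2 = (-2 - 15/2)**2 = (-19/2)**2 = 361/4 ≈ 90.250)
(((v + 33) + U)*158)*(-65) = (((361/4 + 33) + 93)*158)*(-65) = ((493/4 + 93)*158)*(-65) = ((865/4)*158)*(-65) = (68335/2)*(-65) = -4441775/2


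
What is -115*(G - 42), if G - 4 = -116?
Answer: 17710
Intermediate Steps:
G = -112 (G = 4 - 116 = -112)
-115*(G - 42) = -115*(-112 - 42) = -115*(-154) = 17710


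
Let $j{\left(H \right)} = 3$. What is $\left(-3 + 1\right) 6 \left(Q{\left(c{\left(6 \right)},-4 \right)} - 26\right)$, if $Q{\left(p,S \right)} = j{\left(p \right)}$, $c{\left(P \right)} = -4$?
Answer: $276$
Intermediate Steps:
$Q{\left(p,S \right)} = 3$
$\left(-3 + 1\right) 6 \left(Q{\left(c{\left(6 \right)},-4 \right)} - 26\right) = \left(-3 + 1\right) 6 \left(3 - 26\right) = \left(-2\right) 6 \left(-23\right) = \left(-12\right) \left(-23\right) = 276$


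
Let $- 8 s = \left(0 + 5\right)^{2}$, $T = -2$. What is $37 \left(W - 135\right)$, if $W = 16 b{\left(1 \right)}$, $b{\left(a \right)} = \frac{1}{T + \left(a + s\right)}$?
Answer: $- \frac{169571}{33} \approx -5138.5$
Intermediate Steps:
$s = - \frac{25}{8}$ ($s = - \frac{\left(0 + 5\right)^{2}}{8} = - \frac{5^{2}}{8} = \left(- \frac{1}{8}\right) 25 = - \frac{25}{8} \approx -3.125$)
$b{\left(a \right)} = \frac{1}{- \frac{41}{8} + a}$ ($b{\left(a \right)} = \frac{1}{-2 + \left(a - \frac{25}{8}\right)} = \frac{1}{-2 + \left(- \frac{25}{8} + a\right)} = \frac{1}{- \frac{41}{8} + a}$)
$W = - \frac{128}{33}$ ($W = 16 \frac{8}{-41 + 8 \cdot 1} = 16 \frac{8}{-41 + 8} = 16 \frac{8}{-33} = 16 \cdot 8 \left(- \frac{1}{33}\right) = 16 \left(- \frac{8}{33}\right) = - \frac{128}{33} \approx -3.8788$)
$37 \left(W - 135\right) = 37 \left(- \frac{128}{33} - 135\right) = 37 \left(- \frac{4583}{33}\right) = - \frac{169571}{33}$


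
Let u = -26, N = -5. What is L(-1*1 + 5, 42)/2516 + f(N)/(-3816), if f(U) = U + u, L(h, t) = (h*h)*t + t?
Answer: 41215/141192 ≈ 0.29191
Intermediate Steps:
L(h, t) = t + t*h² (L(h, t) = h²*t + t = t*h² + t = t + t*h²)
f(U) = -26 + U (f(U) = U - 26 = -26 + U)
L(-1*1 + 5, 42)/2516 + f(N)/(-3816) = (42*(1 + (-1*1 + 5)²))/2516 + (-26 - 5)/(-3816) = (42*(1 + (-1 + 5)²))*(1/2516) - 31*(-1/3816) = (42*(1 + 4²))*(1/2516) + 31/3816 = (42*(1 + 16))*(1/2516) + 31/3816 = (42*17)*(1/2516) + 31/3816 = 714*(1/2516) + 31/3816 = 21/74 + 31/3816 = 41215/141192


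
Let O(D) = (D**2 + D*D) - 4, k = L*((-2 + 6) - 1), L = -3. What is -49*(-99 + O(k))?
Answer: -2891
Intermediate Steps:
k = -9 (k = -3*((-2 + 6) - 1) = -3*(4 - 1) = -3*3 = -9)
O(D) = -4 + 2*D**2 (O(D) = (D**2 + D**2) - 4 = 2*D**2 - 4 = -4 + 2*D**2)
-49*(-99 + O(k)) = -49*(-99 + (-4 + 2*(-9)**2)) = -49*(-99 + (-4 + 2*81)) = -49*(-99 + (-4 + 162)) = -49*(-99 + 158) = -49*59 = -2891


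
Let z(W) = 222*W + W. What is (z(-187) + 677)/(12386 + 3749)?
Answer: -41024/16135 ≈ -2.5425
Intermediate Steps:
z(W) = 223*W
(z(-187) + 677)/(12386 + 3749) = (223*(-187) + 677)/(12386 + 3749) = (-41701 + 677)/16135 = -41024*1/16135 = -41024/16135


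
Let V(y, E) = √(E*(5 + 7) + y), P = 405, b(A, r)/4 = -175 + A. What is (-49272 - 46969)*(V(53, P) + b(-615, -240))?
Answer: 304121560 - 1636097*√17 ≈ 2.9738e+8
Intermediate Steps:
b(A, r) = -700 + 4*A (b(A, r) = 4*(-175 + A) = -700 + 4*A)
V(y, E) = √(y + 12*E) (V(y, E) = √(E*12 + y) = √(12*E + y) = √(y + 12*E))
(-49272 - 46969)*(V(53, P) + b(-615, -240)) = (-49272 - 46969)*(√(53 + 12*405) + (-700 + 4*(-615))) = -96241*(√(53 + 4860) + (-700 - 2460)) = -96241*(√4913 - 3160) = -96241*(17*√17 - 3160) = -96241*(-3160 + 17*√17) = 304121560 - 1636097*√17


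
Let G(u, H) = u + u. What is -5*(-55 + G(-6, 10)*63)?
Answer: 4055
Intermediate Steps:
G(u, H) = 2*u
-5*(-55 + G(-6, 10)*63) = -5*(-55 + (2*(-6))*63) = -5*(-55 - 12*63) = -5*(-55 - 756) = -5*(-811) = 4055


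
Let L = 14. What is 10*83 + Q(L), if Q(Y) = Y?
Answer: 844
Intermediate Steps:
10*83 + Q(L) = 10*83 + 14 = 830 + 14 = 844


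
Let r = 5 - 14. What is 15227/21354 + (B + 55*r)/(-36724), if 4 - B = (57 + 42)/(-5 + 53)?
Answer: 4557801637/6273634368 ≈ 0.72650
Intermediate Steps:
B = 31/16 (B = 4 - (57 + 42)/(-5 + 53) = 4 - 99/48 = 4 - 1*33/16 = 4 - 33/16 = 31/16 ≈ 1.9375)
r = -9
15227/21354 + (B + 55*r)/(-36724) = 15227/21354 + (31/16 + 55*(-9))/(-36724) = 15227*(1/21354) + (31/16 - 495)*(-1/36724) = 15227/21354 - 7889/16*(-1/36724) = 15227/21354 + 7889/587584 = 4557801637/6273634368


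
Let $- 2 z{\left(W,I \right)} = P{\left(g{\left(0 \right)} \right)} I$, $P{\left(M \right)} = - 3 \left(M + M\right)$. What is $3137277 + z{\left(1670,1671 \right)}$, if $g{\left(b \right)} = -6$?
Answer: $3107199$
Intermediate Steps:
$P{\left(M \right)} = - 6 M$ ($P{\left(M \right)} = - 3 \cdot 2 M = - 6 M$)
$z{\left(W,I \right)} = - 18 I$ ($z{\left(W,I \right)} = - \frac{\left(-6\right) \left(-6\right) I}{2} = - \frac{36 I}{2} = - 18 I$)
$3137277 + z{\left(1670,1671 \right)} = 3137277 - 30078 = 3107199$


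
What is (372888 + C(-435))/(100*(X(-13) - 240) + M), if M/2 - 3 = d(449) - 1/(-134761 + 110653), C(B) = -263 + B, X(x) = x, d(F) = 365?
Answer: -897275652/59218891 ≈ -15.152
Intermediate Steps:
M = 8871745/12054 (M = 6 + 2*(365 - 1/(-134761 + 110653)) = 6 + 2*(365 - 1/(-24108)) = 6 + 2*(365 - 1*(-1/24108)) = 6 + 2*(365 + 1/24108) = 6 + 2*(8799421/24108) = 6 + 8799421/12054 = 8871745/12054 ≈ 736.00)
(372888 + C(-435))/(100*(X(-13) - 240) + M) = (372888 + (-263 - 435))/(100*(-13 - 240) + 8871745/12054) = (372888 - 698)/(100*(-253) + 8871745/12054) = 372190/(-25300 + 8871745/12054) = 372190/(-296094455/12054) = 372190*(-12054/296094455) = -897275652/59218891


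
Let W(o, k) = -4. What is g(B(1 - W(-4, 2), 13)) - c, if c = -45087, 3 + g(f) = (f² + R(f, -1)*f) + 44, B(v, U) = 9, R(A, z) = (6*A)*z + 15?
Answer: 44858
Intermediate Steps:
R(A, z) = 15 + 6*A*z (R(A, z) = 6*A*z + 15 = 15 + 6*A*z)
g(f) = 41 + f² + f*(15 - 6*f) (g(f) = -3 + ((f² + (15 + 6*f*(-1))*f) + 44) = -3 + ((f² + (15 - 6*f)*f) + 44) = -3 + ((f² + f*(15 - 6*f)) + 44) = -3 + (44 + f² + f*(15 - 6*f)) = 41 + f² + f*(15 - 6*f))
g(B(1 - W(-4, 2), 13)) - c = (41 - 5*9² + 15*9) - 1*(-45087) = (41 - 5*81 + 135) + 45087 = (41 - 405 + 135) + 45087 = -229 + 45087 = 44858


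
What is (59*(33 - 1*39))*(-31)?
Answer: 10974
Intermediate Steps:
(59*(33 - 1*39))*(-31) = (59*(33 - 39))*(-31) = (59*(-6))*(-31) = -354*(-31) = 10974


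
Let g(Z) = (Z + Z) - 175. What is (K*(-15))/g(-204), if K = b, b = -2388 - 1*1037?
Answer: -51375/583 ≈ -88.122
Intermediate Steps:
g(Z) = -175 + 2*Z (g(Z) = 2*Z - 175 = -175 + 2*Z)
b = -3425 (b = -2388 - 1037 = -3425)
K = -3425
(K*(-15))/g(-204) = (-3425*(-15))/(-175 + 2*(-204)) = 51375/(-175 - 408) = 51375/(-583) = 51375*(-1/583) = -51375/583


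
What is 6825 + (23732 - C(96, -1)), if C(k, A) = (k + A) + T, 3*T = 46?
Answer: 91340/3 ≈ 30447.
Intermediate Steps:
T = 46/3 (T = (⅓)*46 = 46/3 ≈ 15.333)
C(k, A) = 46/3 + A + k (C(k, A) = (k + A) + 46/3 = (A + k) + 46/3 = 46/3 + A + k)
6825 + (23732 - C(96, -1)) = 6825 + (23732 - (46/3 - 1 + 96)) = 6825 + (23732 - 1*331/3) = 6825 + (23732 - 331/3) = 6825 + 70865/3 = 91340/3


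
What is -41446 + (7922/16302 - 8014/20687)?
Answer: -6988597000609/168619737 ≈ -41446.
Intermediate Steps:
-41446 + (7922/16302 - 8014/20687) = -41446 + (7922*(1/16302) - 8014*1/20687) = -41446 + (3961/8151 - 8014/20687) = -41446 + 16619093/168619737 = -6988597000609/168619737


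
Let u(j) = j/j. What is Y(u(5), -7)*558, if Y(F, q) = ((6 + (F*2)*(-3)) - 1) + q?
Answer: -4464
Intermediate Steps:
u(j) = 1
Y(F, q) = 5 + q - 6*F (Y(F, q) = ((6 + (2*F)*(-3)) - 1) + q = ((6 - 6*F) - 1) + q = (5 - 6*F) + q = 5 + q - 6*F)
Y(u(5), -7)*558 = (5 - 7 - 6*1)*558 = (5 - 7 - 6)*558 = -8*558 = -4464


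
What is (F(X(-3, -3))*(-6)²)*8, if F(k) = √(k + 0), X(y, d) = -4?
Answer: 576*I ≈ 576.0*I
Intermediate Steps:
F(k) = √k
(F(X(-3, -3))*(-6)²)*8 = (√(-4)*(-6)²)*8 = ((2*I)*36)*8 = (72*I)*8 = 576*I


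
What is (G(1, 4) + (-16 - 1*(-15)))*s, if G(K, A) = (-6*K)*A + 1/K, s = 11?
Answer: -264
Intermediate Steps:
G(K, A) = 1/K - 6*A*K (G(K, A) = -6*A*K + 1/K = 1/K - 6*A*K)
(G(1, 4) + (-16 - 1*(-15)))*s = ((1/1 - 6*4*1) + (-16 - 1*(-15)))*11 = ((1 - 24) + (-16 + 15))*11 = (-23 - 1)*11 = -24*11 = -264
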